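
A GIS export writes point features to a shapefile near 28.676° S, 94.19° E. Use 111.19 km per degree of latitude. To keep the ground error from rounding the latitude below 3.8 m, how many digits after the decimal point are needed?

5 decimal places

One degree of latitude covers 111190 m.
N decimal places → at most half a unit in the last place, 0.5 × 10⁻ᴺ° = 111190/2 × 10⁻ᴺ m.
Setting 55595 × 10⁻ᴺ ≤ 3.8 gives 10ᴺ ≥ 1.463e+04, i.e. N ≥ 4.17.
So 5 decimal places suffice (0.556 m); 4 would allow up to 5.56 m.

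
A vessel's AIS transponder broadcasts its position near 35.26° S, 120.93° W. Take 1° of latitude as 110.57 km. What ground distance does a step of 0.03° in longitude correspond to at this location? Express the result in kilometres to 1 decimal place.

One degree of longitude here spans 110570 × cos 35.26° = 110570 × 0.8165 ≈ 90284.9 m; 0.03° of that is 2708.55 m.
That is 2708.55 m = 2.7085 km.

2.7 kilometres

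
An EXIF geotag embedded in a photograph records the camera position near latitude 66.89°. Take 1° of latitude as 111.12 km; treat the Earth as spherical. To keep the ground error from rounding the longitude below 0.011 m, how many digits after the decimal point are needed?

7 decimal places

At 66.89° one degree of longitude covers 111120 × cos 66.89° ≈ 111120 × 0.3925 ≈ 43614.3 m.
Rounding to N decimal places gives at most 0.5 × 10⁻ᴺ degrees of error, i.e. 0.5 × 10⁻ᴺ × 43614.3 m.
Need 0.5 × 43614.3 × 10⁻ᴺ ≤ 0.011 → 10⁻ᴺ ≤ 5.044e-07, so N ≥ 6.30.
At 6 places the error can reach 0.0218 m, but 7 places keeps it to 0.00218 m.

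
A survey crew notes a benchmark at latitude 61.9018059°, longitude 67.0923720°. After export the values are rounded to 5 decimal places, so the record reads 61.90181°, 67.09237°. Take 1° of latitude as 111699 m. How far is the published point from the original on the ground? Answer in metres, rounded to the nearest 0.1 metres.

0.5 metres

The latitude changed by -0.0000041° and the longitude by +0.0000020°.
N–S: -0.0000041° × 111699 m/° = -0.457966 m.
E–W at 61.9018°: 0.0000020° × 111699 × cos 61.9018° = 0.0000020 × 111699 × 0.4710 ≈ 0.105217 m.
Combined displacement = (0.457966² + 0.105217²)^½ ≈ 0.469897 m.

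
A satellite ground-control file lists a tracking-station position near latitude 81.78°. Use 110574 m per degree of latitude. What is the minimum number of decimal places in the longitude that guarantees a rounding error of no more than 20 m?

At 81.78° one degree of longitude covers 110574 × cos 81.78° ≈ 110574 × 0.1430 ≈ 15809.3 m.
Rounding to N decimal places gives at most 0.5 × 10⁻ᴺ degrees of error, i.e. 0.5 × 10⁻ᴺ × 15809.3 m.
Setting 7904.63 × 10⁻ᴺ ≤ 20 gives 10ᴺ ≥ 395.2, i.e. N ≥ 2.60.
So 3 decimal places suffice (7.9 m); 2 would allow up to 79 m.

3 decimal places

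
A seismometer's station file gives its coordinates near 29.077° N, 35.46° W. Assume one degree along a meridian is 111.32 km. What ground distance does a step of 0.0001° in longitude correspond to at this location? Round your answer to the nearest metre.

10 metres

0.0001° of longitude at 29.077° is 0.0001 × 111320 × cos 29.077° ≈ 0.0001 × 97290 = 9.729 m.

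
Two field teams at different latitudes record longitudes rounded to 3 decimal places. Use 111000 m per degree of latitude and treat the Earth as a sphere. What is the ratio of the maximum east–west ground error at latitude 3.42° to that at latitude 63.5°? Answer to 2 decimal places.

Rounding to 3 decimal places leaves the longitude within ±0.0005° of the true value.
Error at 3.42° = 0.0005° × 111000 × cos 3.42° ≈ 55.5 × 0.9982 = 55.401 m.
At 63.5°: 0.0005° × 111000 × cos 63.5° = 0.0005 × 111000 × 0.4462 ≈ 24.764 m.
The ratio reduces to cos 3.42° / cos 63.5° = 0.9982/0.4462 ≈ 2.2372.

2.24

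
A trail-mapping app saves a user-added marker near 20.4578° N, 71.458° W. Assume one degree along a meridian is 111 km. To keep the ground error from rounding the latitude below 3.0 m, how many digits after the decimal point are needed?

One degree of latitude covers 111000 m.
With N decimal places the half-ulp bound is 0.5·10⁻ᴺ°, or 0.5·10⁻ᴺ × 111000 m on the ground.
Setting 55500 × 10⁻ᴺ ≤ 3.0 gives 10ᴺ ≥ 1.85e+04, i.e. N ≥ 4.27.
N = 4 would give 5.55 m (too coarse); N = 5 gives 0.555 m ≤ 3.0 m.

5 decimal places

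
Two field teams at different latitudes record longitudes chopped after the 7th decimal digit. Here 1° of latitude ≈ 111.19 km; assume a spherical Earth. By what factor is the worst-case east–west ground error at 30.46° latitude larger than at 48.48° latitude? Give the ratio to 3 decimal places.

Truncating at 7 decimal places can drop up to a full unit in the last place, so the longitude may be off by as much as 1e-07°.
Error at 30.46° = 1e-07° × 111190 × cos 30.46° ≈ 0.011119 × 0.8620 = 0.0095844 m.
At 48.48°: 1e-07° × 111190 × cos 48.48° = 1e-07 × 111190 × 0.6629 ≈ 0.0073706 m.
Ratio: 0.0095844 / 0.0073706 = cos 30.46° / cos 48.48° ≈ 1.3004.

1.300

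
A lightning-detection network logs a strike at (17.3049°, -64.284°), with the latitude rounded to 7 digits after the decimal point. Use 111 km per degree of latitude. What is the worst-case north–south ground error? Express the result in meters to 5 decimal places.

0.00555 meters

Rounding to 7 decimal places leaves the latitude within ±5e-08° of the true value.
So the N–S error is at most 5e-08 × 111000 = 0.00555 m.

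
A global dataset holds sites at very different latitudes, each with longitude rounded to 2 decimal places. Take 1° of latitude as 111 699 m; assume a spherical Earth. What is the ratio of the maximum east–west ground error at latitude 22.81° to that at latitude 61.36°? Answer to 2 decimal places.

Rounding to 2 decimal places leaves the longitude within ±0.005° of the true value.
At 22.81°: 0.005° × 111699 × cos 22.81° = 0.005 × 111699 × 0.9218 ≈ 514.82 m.
Error at 61.36° = 0.005° × 111699 × cos 61.36° ≈ 558.5 × 0.4793 = 267.69 m.
The ratio reduces to cos 22.81° / cos 61.36° = 0.9218/0.4793 ≈ 1.9232.

1.92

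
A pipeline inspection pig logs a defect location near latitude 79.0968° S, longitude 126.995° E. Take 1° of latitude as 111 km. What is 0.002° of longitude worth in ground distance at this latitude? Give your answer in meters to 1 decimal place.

42.0 meters

One degree of longitude here spans 111000 × cos 79.0968° = 111000 × 0.1892 ≈ 20995.7 m; 0.002° of that is 41.9914 m.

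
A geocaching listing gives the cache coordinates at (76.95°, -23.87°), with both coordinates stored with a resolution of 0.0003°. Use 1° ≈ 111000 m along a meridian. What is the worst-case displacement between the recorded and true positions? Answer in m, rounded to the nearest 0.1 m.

17.1 m

With a 0.0003° grid the true value lies within half a step, ±0.0003°/2 = ±0.00015°, of the stored one.
N–S: 0.00015° × 111000 m/° = 16.65 m.
Longitude error → 0.00015 × 111000 × cos 76.95° = 0.00015 × 111000 × 0.2258 ≈ 3.75959 m.
Worst case both components are at the extreme and orthogonal: √(16.65² + 3.75959²) ≈ 17.0692 m.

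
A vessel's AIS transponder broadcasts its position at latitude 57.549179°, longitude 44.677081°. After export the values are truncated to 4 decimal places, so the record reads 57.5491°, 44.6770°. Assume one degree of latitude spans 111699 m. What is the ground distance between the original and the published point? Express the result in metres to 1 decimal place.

10.1 metres

The latitude changed by +0.000079° and the longitude by +0.000081°.
N–S: 0.000079° × 111699 m/° = 8.82422 m.
E–W at 57.5491°: 0.000081° × 111699 × cos 57.5491° = 0.000081 × 111699 × 0.5366 ≈ 4.85474 m.
Combined displacement = (8.82422² + 4.85474²)^½ ≈ 10.0715 m.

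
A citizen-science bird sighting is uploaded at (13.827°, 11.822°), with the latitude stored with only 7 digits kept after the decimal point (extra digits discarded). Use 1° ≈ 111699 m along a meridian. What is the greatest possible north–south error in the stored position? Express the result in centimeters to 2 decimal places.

1.12 centimeters

Truncating at 7 decimal places can drop up to a full unit in the last place, so the latitude may be off by as much as 1e-07°.
North–south distance: 1e-07° × 111699 m/° = 0.0111699 m.
That is 0.0111699 m = 1.117 cm.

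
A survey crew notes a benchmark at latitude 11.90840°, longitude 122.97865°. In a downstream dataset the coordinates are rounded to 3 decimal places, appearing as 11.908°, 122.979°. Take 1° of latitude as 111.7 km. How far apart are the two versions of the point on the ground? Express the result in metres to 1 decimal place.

58.8 metres

Δlat = 11.90840 − 11.908 = +0.00040°; Δlon = 122.97865 − 122.979 = -0.00035°.
North–south shift: 0.00040 × 111700 = 44.68 m.
East–west at this latitude: -0.00035° × 111700 × cos 11.908° ≈ -0.00035 × 109296 = -38.2537 m.
Hypotenuse of the two orthogonal shifts: √(44.68² + 38.2537²) = 58.8188 m.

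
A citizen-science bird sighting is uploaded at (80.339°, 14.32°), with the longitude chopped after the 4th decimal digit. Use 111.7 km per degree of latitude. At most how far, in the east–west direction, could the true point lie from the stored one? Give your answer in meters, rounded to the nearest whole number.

Truncating at 4 decimal places can drop up to a full unit in the last place, so the longitude may be off by as much as 0.0001°.
Parallels shrink by cos φ, so at 80.339° a degree of longitude is 111700 × 0.1678 ≈ 18745.3 m.
Maximum E–W displacement: 0.0001 × 18745.3 = 1.87453 m.

2 meters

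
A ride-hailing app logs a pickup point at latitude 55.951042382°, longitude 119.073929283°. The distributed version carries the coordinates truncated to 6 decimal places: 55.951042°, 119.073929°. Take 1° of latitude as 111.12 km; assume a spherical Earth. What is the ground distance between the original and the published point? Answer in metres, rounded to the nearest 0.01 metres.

0.05 metres

The latitude changed by +0.000000382° and the longitude by +0.000000283°.
North–south shift: 0.000000382 × 111120 = 0.0424478 m.
East–west at this latitude: 0.000000283° × 111120 × cos 55.951° ≈ 0.000000283 × 62216.2 = 0.0176072 m.
Hypotenuse of the two orthogonal shifts: √(0.0424478² + 0.0176072²) = 0.0459547 m.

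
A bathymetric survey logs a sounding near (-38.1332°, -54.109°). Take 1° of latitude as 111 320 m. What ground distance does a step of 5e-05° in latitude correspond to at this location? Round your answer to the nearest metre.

Along a meridian 5e-05° is 5e-05 × 111320 = 5.566 m.

6 metres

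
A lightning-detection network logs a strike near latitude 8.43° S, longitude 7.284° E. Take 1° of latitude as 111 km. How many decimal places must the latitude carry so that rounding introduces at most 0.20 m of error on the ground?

One degree of latitude covers 111000 m.
N decimal places → at most half a unit in the last place, 0.5 × 10⁻ᴺ° = 111000/2 × 10⁻ᴺ m.
Need 0.5 × 111000 × 10⁻ᴺ ≤ 0.20 → 10⁻ᴺ ≤ 3.604e-06, so N ≥ 5.44.
So 6 decimal places suffice (0.0555 m); 5 would allow up to 0.555 m.

6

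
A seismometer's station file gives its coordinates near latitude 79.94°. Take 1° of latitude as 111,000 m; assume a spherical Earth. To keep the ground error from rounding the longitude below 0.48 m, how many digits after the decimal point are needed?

5 decimal places

At 79.94° one degree of longitude covers 111000 × cos 79.94° ≈ 111000 × 0.1747 ≈ 19389.4 m.
Rounding to N decimal places gives at most 0.5 × 10⁻ᴺ degrees of error, i.e. 0.5 × 10⁻ᴺ × 19389.4 m.
Setting 9694.71 × 10⁻ᴺ ≤ 0.48 gives 10ᴺ ≥ 2.02e+04, i.e. N ≥ 4.31.
So 5 decimal places suffice (0.0969 m); 4 would allow up to 0.969 m.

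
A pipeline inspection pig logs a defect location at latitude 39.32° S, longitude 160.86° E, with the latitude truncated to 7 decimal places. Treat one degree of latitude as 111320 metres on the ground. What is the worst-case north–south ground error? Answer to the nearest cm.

Truncating at 7 decimal places can drop up to a full unit in the last place, so the latitude may be off by as much as 1e-07°.
Along the meridian that is 1e-07° × 111320 m/° = 0.011132 m.
That is 0.011132 m = 1.1132 cm.

1 cm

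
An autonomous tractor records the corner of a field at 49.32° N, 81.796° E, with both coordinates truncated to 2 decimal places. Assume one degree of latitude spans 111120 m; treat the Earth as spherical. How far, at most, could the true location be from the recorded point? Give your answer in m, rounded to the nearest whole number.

Truncating at 2 decimal places can drop up to a full unit in the last place, so each coordinate may be off by as much as 0.01°.
North–south component: 0.01° × 111120 = 1111.2 m.
East–west component at 49.32°: 0.01° × 111120 × cos 49.32° ≈ 0.01 × 72431.8 ≈ 724.318 m.
The two errors are perpendicular, so the maximum displacement is √(1111.2² + 724.318²) ≈ 1326.42 m.

1326 m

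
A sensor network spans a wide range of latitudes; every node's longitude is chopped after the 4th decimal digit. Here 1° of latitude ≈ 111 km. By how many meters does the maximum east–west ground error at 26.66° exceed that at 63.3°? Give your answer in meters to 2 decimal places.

4.93 meters

Truncating at 4 decimal places can drop up to a full unit in the last place, so the longitude may be off by as much as 0.0001°.
At 26.66°: 0.0001° × 111000 × cos 26.66° = 0.0001 × 111000 × 0.8937 ≈ 9.9199 m.
Error at 63.3° = 0.0001° × 111000 × cos 63.3° ≈ 11.1 × 0.4493 = 4.9874 m.
Difference: 9.9199 − 4.9874 = 4.9325 m.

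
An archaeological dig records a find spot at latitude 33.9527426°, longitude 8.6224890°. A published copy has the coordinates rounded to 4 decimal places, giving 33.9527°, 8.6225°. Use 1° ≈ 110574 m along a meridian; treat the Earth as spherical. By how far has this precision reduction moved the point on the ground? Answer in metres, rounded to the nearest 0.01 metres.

4.82 metres

Δlat = 33.9527426 − 33.9527 = +0.0000426°; Δlon = 8.6224890 − 8.6225 = -0.0000110°.
N–S: 0.0000426° × 110574 m/° = 4.71045 m.
E–W at 33.9527°: -0.0000110° × 110574 × cos 33.9527° = -0.0000110 × 110574 × 0.8295 ≈ -1.00893 m.
Combined displacement = (4.71045² + 1.00893²)^½ ≈ 4.81729 m.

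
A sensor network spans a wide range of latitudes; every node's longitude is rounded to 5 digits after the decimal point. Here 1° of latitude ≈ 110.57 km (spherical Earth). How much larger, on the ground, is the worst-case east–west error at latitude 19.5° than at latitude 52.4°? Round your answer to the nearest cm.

18 cm

Rounding to 5 decimal places leaves the longitude within ±5e-06° of the true value.
At 19.5°: 5e-06° × 110570 × cos 19.5° = 5e-06 × 110570 × 0.9426 ≈ 0.52114 m.
Error at 52.4° = 5e-06° × 110570 × cos 52.4° ≈ 0.55285 × 0.6101 = 0.33732 m.
Difference: 0.52114 − 0.33732 = 0.18382 m.
That is 0.183821 m = 18.382 cm.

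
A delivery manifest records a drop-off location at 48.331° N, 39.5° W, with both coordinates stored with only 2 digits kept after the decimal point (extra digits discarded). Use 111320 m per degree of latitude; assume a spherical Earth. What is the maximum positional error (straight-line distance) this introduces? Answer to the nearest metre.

1337 metres

Truncating at 2 decimal places can drop up to a full unit in the last place, so each coordinate may be off by as much as 0.01°.
N–S: 0.01° × 111320 m/° = 1113.2 m.
Longitude error → 0.01 × 111320 × cos 48.331° = 0.01 × 111320 × 0.6648 ≈ 740.085 m.
Combining orthogonally: (1113.2² + 740.085²)^½ ≈ 1336.76 m.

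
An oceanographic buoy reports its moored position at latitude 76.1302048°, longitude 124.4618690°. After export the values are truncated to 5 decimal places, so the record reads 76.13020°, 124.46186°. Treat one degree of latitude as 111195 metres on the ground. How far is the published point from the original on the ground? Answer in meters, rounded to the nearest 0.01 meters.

0.59 meters

The latitude changed by +0.0000048° and the longitude by +0.0000090°.
North–south shift: 0.0000048 × 111195 = 0.533736 m.
East–west at this latitude: 0.0000090° × 111195 × cos 76.1302° ≈ 0.0000090 × 26655.3 = 0.239897 m.
Hypotenuse of the two orthogonal shifts: √(0.533736² + 0.239897²) = 0.585171 m.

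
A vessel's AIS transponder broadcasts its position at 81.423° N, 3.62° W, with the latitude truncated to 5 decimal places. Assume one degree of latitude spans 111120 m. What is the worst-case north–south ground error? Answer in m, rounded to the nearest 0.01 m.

1.11 m

Truncating at 5 decimal places can drop up to a full unit in the last place, so the latitude may be off by as much as 1e-05°.
North–south distance: 1e-05° × 111120 m/° = 1.1112 m.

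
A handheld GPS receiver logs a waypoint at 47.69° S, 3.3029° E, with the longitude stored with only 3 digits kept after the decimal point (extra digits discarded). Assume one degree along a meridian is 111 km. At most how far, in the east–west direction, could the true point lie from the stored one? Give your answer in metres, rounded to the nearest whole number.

75 metres

Truncating at 3 decimal places can drop up to a full unit in the last place, so the longitude may be off by as much as 0.001°.
At latitude 47.69° a degree of longitude spans 111000 m × cos 47.69° = 111000 × 0.6731 ≈ 74718.7 m.
Maximum E–W displacement: 0.001 × 74718.7 = 74.7187 m.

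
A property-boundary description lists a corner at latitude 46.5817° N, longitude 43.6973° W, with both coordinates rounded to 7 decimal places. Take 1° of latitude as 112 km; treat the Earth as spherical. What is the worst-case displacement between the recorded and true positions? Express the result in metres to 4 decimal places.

0.0068 metres

Rounding to 7 decimal places leaves each coordinate within ±5e-08° of the true value.
North–south component: 5e-08° × 112000 = 0.0056 m.
E–W at 46.5817°: 5e-08° × 112000 × cos 46.5817° = 5e-08 × 112000 × 0.6873 ≈ 0.00384899 m.
Worst case both components are at the extreme and orthogonal: √(0.0056² + 0.00384899²) ≈ 0.0067952 m.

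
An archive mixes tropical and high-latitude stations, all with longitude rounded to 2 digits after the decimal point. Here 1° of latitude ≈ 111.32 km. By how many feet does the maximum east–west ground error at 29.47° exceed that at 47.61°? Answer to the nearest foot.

359 feet

Rounding to 2 decimal places leaves the longitude within ±0.005° of the true value.
At 29.47°: 0.005° × 111320 × cos 29.47° = 0.005 × 111320 × 0.8706 ≈ 484.58 m.
Error at 47.61° = 0.005° × 111320 × cos 47.61° ≈ 556.6 × 0.6742 = 375.24 m.
Difference: 484.58 − 375.24 = 109.34 m.
Converting: 109.338 m × 3.2808 ft/m ≈ 358.72 ft.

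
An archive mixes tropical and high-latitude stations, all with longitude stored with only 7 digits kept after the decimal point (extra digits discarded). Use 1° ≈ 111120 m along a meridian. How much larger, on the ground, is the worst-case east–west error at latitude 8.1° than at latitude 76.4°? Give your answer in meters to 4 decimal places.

0.0084 meters

Truncating at 7 decimal places can drop up to a full unit in the last place, so the longitude may be off by as much as 1e-07°.
At 8.1°: 1e-07° × 111120 × cos 8.1° = 1e-07 × 111120 × 0.9900 ≈ 0.011001 m.
At 76.4°: 1e-07° × 111120 × cos 76.4° = 1e-07 × 111120 × 0.2351 ≈ 0.0026129 m.
So the lower-latitude error exceeds the higher by 0.011001 − 0.0026129 = 0.0083882 m.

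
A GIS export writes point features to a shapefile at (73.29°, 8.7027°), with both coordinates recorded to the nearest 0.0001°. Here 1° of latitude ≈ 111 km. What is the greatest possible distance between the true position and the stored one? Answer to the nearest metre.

6 metres

Rounding to 4 decimal places leaves each coordinate within ±5e-05° of the true value.
North–south component: 5e-05° × 111000 = 5.55 m.
E–W at 73.29°: 5e-05° × 111000 × cos 73.29° = 5e-05 × 111000 × 0.2875 ≈ 1.59578 m.
The two errors are perpendicular, so the maximum displacement is √(5.55² + 1.59578²) ≈ 5.77486 m.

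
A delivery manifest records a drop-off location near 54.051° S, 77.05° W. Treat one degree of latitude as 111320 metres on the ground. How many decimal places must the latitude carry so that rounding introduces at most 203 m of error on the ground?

One degree of latitude covers 111320 m.
N decimal places → at most half a unit in the last place, 0.5 × 10⁻ᴺ° = 111320/2 × 10⁻ᴺ m.
Need 0.5 × 111320 × 10⁻ᴺ ≤ 203 → 10⁻ᴺ ≤ 3.647e-03, so N ≥ 2.44.
N = 2 would give 557 m (too coarse); N = 3 gives 55.7 m ≤ 203 m.

3 decimal places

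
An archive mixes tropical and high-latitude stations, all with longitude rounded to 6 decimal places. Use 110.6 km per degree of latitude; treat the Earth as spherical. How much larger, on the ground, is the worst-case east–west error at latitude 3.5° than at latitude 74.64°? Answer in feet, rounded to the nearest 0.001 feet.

0.133 feet

Rounding to 6 decimal places leaves the longitude within ±5e-07° of the true value.
Error at 3.5° = 5e-07° × 110600 × cos 3.5° ≈ 0.0553 × 0.9981 = 0.055197 m.
At 74.64°: 5e-07° × 110600 × cos 74.64° = 5e-07 × 110600 × 0.2649 ≈ 0.014648 m.
Difference: 0.055197 − 0.014648 = 0.040549 m.
Converting: 0.0405488 m × 3.2808 ft/m ≈ 0.13303 ft.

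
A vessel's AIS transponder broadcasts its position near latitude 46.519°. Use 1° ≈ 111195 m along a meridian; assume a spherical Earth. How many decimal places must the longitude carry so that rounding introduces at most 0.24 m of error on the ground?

At 46.519° one degree of longitude covers 111195 × cos 46.519° ≈ 111195 × 0.6881 ≈ 76514.8 m.
Rounding to N decimal places gives at most 0.5 × 10⁻ᴺ degrees of error, i.e. 0.5 × 10⁻ᴺ × 76514.8 m.
Need 0.5 × 76514.8 × 10⁻ᴺ ≤ 0.24 → 10⁻ᴺ ≤ 6.273e-06, so N ≥ 5.20.
So 6 decimal places suffice (0.0383 m); 5 would allow up to 0.383 m.

6 decimal places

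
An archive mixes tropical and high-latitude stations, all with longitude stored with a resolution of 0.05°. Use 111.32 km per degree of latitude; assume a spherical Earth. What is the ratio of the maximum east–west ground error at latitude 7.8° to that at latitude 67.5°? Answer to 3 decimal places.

With a 0.05° grid the true value lies within half a step, ±0.05°/2 = ±0.025°, of the stored one.
Error at 7.8° = 0.025° × 111320 × cos 7.8° ≈ 2783 × 0.9907 = 2757.3 m.
At 67.5°: 0.025° × 111320 × cos 67.5° = 0.025 × 111320 × 0.3827 ≈ 1065 m.
Ratio: 2757.3 / 1065 = cos 7.8° / cos 67.5° ≈ 2.5889.

2.589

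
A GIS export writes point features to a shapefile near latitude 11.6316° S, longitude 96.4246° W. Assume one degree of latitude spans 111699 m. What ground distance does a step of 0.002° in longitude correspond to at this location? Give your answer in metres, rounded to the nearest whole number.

0.002° of longitude at 11.6316° is 0.002 × 111699 × cos 11.6316° ≈ 0.002 × 109405 = 218.81 m.

219 metres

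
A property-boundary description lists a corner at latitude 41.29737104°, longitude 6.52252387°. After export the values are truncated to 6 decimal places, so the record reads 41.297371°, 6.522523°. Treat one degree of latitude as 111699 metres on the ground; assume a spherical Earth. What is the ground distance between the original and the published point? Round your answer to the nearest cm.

The latitude changed by +0.00000004° and the longitude by +0.00000087°.
N–S: 0.00000004° × 111699 m/° = 0.00446796 m.
East–west at this latitude: 0.00000087° × 111699 × cos 41.2974° ≈ 0.00000087 × 83918.8 = 0.0730094 m.
Hypotenuse of the two orthogonal shifts: √(0.00446796² + 0.0730094²) = 0.073146 m.
That is 0.073146 m = 7.3146 cm.

7 cm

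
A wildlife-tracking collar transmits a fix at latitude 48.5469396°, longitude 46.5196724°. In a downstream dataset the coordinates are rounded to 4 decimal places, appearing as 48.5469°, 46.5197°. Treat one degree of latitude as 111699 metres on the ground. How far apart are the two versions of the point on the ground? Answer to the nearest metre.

5 metres

The latitude changed by +0.0000396° and the longitude by -0.0000276°.
North–south shift: 0.0000396 × 111699 = 4.42328 m.
E–W at 48.5469°: -0.0000276° × 111699 × cos 48.5469° = -0.0000276 × 111699 × 0.6620 ≈ -2.0409 m.
Hypotenuse of the two orthogonal shifts: √(4.42328² + 2.0409²) = 4.87141 m.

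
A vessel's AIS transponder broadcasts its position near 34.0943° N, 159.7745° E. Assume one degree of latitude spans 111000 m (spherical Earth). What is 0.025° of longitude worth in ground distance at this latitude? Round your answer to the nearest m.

At 34.0943° a degree of longitude is 111000 × cos 34.0943° ≈ 91920.9 m, so 0.025° corresponds to 2298.02 m.

2298 m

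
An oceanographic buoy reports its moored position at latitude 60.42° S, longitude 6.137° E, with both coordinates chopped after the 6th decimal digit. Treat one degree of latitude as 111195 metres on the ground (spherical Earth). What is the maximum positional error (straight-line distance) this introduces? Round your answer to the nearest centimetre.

12 centimetres

Truncating at 6 decimal places can drop up to a full unit in the last place, so each coordinate may be off by as much as 1e-06°.
Latitude error → 1e-06 × 111195 = 0.111195 m along the meridian.
E–W at 60.42°: 1e-06° × 111195 × cos 60.42° = 1e-06 × 111195 × 0.4936 ≈ 0.0548901 m.
The two errors are perpendicular, so the maximum displacement is √(0.111195² + 0.0548901²) ≈ 0.124005 m.
That is 0.124005 m = 12.401 cm.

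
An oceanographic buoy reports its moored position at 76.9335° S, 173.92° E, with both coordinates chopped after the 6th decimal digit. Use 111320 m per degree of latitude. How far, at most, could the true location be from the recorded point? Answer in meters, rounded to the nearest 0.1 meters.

0.1 meters

Truncating at 6 decimal places can drop up to a full unit in the last place, so each coordinate may be off by as much as 1e-06°.
N–S: 1e-06° × 111320 m/° = 0.11132 m.
E–W at 76.9335°: 1e-06° × 111320 × cos 76.9335° = 1e-06 × 111320 × 0.2261 ≈ 0.0251674 m.
Combining orthogonally: (0.11132² + 0.0251674²)^½ ≈ 0.114129 m.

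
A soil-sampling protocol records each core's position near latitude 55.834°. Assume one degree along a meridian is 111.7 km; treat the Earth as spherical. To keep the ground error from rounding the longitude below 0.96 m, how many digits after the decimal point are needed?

At 55.834° one degree of longitude covers 111700 × cos 55.834° ≈ 111700 × 0.5616 ≈ 62729.9 m.
Rounding to N decimal places gives at most 0.5 × 10⁻ᴺ degrees of error, i.e. 0.5 × 10⁻ᴺ × 62729.9 m.
Setting 31364.9 × 10⁻ᴺ ≤ 0.96 gives 10ᴺ ≥ 3.267e+04, i.e. N ≥ 4.51.
N = 4 would give 3.14 m (too coarse); N = 5 gives 0.314 m ≤ 0.96 m.

5 decimal places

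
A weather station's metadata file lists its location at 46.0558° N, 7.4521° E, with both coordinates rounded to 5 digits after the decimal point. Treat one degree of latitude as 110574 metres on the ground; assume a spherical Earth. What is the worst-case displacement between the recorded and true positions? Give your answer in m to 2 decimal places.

Rounding to 5 decimal places leaves each coordinate within ±5e-06° of the true value.
North–south component: 5e-06° × 110574 = 0.55287 m.
E–W at 46.0558°: 5e-06° × 110574 × cos 46.0558° = 5e-06 × 110574 × 0.6940 ≈ 0.383668 m.
The two errors are perpendicular, so the maximum displacement is √(0.55287² + 0.383668²) ≈ 0.672954 m.

0.67 m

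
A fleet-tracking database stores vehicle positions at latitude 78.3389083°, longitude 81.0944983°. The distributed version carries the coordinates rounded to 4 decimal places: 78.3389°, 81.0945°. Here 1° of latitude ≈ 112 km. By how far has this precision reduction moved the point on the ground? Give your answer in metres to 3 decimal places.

0.930 metres

Δlat = 78.3389083 − 78.3389 = +0.0000083°; Δlon = 81.0944983 − 81.0945 = -0.0000017°.
N–S: 0.0000083° × 112000 m/° = 0.9296 m.
East–west at this latitude: -0.0000017° × 112000 × cos 78.3389° ≈ -0.0000017 × 22637.7 = -0.0384841 m.
Distance: √(0.9296² + 0.0384841²) ≈ 0.930396 m.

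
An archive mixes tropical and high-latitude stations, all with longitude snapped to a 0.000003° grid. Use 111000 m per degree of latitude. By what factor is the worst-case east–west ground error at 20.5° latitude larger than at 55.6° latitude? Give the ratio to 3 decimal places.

1.658

With a 0.000003° grid the true value lies within half a step, ±0.000003°/2 = ±1.5e-06°, of the stored one.
At 20.5°: 1.5e-06° × 111000 × cos 20.5° = 1.5e-06 × 111000 × 0.9367 ≈ 0.15596 m.
At 55.6°: 1.5e-06° × 111000 × cos 55.6° = 1.5e-06 × 111000 × 0.5650 ≈ 0.094067 m.
Ratio: 0.15596 / 0.094067 = cos 20.5° / cos 55.6° ≈ 1.6579.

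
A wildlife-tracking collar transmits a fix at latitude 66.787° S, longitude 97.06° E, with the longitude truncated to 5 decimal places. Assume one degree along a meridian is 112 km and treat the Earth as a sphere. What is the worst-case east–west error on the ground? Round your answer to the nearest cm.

Truncating at 5 decimal places can drop up to a full unit in the last place, so the longitude may be off by as much as 1e-05°.
Parallels shrink by cos φ, so at 66.787° a degree of longitude is 112000 × 0.3942 ≈ 44144.8 m.
Maximum E–W displacement: 1e-05 × 44144.8 = 0.441448 m.
That is 0.441448 m = 44.145 cm.

44 cm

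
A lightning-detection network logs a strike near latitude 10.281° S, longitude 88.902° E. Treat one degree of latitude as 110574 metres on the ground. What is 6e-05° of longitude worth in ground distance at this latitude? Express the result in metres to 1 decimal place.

At 10.281° a degree of longitude is 110574 × cos 10.281° ≈ 108799 m, so 6e-05° corresponds to 6.52792 m.

6.5 metres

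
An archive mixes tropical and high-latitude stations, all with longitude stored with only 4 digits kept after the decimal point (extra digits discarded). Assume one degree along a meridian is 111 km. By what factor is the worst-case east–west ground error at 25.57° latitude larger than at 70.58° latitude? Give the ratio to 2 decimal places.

2.71

Truncating at 4 decimal places can drop up to a full unit in the last place, so the longitude may be off by as much as 0.0001°.
At 25.57°: 0.0001° × 111000 × cos 25.57° = 0.0001 × 111000 × 0.9021 ≈ 10.013 m.
At 70.58°: 0.0001° × 111000 × cos 70.58° = 0.0001 × 111000 × 0.3325 ≈ 3.6906 m.
The ratio reduces to cos 25.57° / cos 70.58° = 0.9021/0.3325 ≈ 2.7130.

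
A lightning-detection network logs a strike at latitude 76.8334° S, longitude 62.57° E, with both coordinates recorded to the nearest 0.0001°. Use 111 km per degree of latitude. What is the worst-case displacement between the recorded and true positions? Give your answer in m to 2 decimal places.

Rounding to 4 decimal places leaves each coordinate within ±5e-05° of the true value.
N–S: 5e-05° × 111000 m/° = 5.55 m.
E–W at 76.8334°: 5e-05° × 111000 × cos 76.8334° = 5e-05 × 111000 × 0.2278 ≈ 1.2642 m.
Worst case both components are at the extreme and orthogonal: √(5.55² + 1.2642²) ≈ 5.69216 m.

5.69 m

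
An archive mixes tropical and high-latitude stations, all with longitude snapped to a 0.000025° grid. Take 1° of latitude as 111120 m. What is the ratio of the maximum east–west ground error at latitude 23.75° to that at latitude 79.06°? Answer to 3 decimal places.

4.823

With a 0.000025° grid the true value lies within half a step, ±0.000025°/2 = ±1.25e-05°, of the stored one.
Error at 23.75° = 1.25e-05° × 111120 × cos 23.75° ≈ 1.389 × 0.9153 = 1.2714 m.
Error at 79.06° = 1.25e-05° × 111120 × cos 79.06° ≈ 1.389 × 0.1898 = 0.26361 m.
The ratio reduces to cos 23.75° / cos 79.06° = 0.9153/0.1898 ≈ 4.8230.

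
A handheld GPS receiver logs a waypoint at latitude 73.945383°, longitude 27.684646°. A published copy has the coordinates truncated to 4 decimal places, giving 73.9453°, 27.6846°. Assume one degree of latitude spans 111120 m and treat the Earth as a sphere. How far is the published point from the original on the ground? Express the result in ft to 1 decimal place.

The latitude changed by +0.000083° and the longitude by +0.000046°.
N–S: 0.000083° × 111120 m/° = 9.22296 m.
East–west at this latitude: 0.000046° × 111120 × cos 73.9453° ≈ 0.000046 × 30730.8 = 1.41362 m.
Combined displacement = (9.22296² + 1.41362²)^½ ≈ 9.33066 m.
Converting: 9.33066 m × 3.2808 ft/m ≈ 30.612 ft.

30.6 ft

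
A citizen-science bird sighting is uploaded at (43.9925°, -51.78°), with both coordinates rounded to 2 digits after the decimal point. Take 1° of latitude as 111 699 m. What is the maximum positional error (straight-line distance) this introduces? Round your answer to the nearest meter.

688 meters

Rounding to 2 decimal places leaves each coordinate within ±0.005° of the true value.
Latitude error → 0.005 × 111699 = 558.495 m along the meridian.
East–west component at 43.9925°: 0.005° × 111699 × cos 43.9925° ≈ 0.005 × 80359.7 ≈ 401.798 m.
Combining orthogonally: (558.495² + 401.798²)^½ ≈ 688.011 m.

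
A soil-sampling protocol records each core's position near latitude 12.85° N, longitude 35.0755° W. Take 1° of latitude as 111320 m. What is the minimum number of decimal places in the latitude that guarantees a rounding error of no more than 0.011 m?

7

One degree of latitude covers 111320 m.
With N decimal places the half-ulp bound is 0.5·10⁻ᴺ°, or 0.5·10⁻ᴺ × 111320 m on the ground.
Setting 55660 × 10⁻ᴺ ≤ 0.011 gives 10ᴺ ≥ 5.06e+06, i.e. N ≥ 6.70.
So 7 decimal places suffice (0.00557 m); 6 would allow up to 0.0557 m.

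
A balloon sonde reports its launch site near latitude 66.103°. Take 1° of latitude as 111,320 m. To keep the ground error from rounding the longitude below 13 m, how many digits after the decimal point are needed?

At 66.103° one degree of longitude covers 111320 × cos 66.103° ≈ 111320 × 0.4051 ≈ 45095 m.
With N decimal places the half-ulp bound is 0.5·10⁻ᴺ°, or 0.5·10⁻ᴺ × 45095 m on the ground.
Need 0.5 × 45095 × 10⁻ᴺ ≤ 13 → 10⁻ᴺ ≤ 5.766e-04, so N ≥ 3.24.
So 4 decimal places suffice (2.25 m); 3 would allow up to 22.5 m.

4 decimal places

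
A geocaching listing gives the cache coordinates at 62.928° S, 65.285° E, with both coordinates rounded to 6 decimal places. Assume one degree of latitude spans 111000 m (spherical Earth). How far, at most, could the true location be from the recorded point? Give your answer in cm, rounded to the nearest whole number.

6 cm

Rounding to 6 decimal places leaves each coordinate within ±5e-07° of the true value.
North–south component: 5e-07° × 111000 = 0.0555 m.
Longitude error → 5e-07 × 111000 × cos 62.928° = 5e-07 × 111000 × 0.4551 ≈ 0.0252586 m.
The two errors are perpendicular, so the maximum displacement is √(0.0555² + 0.0252586²) ≈ 0.0609774 m.
That is 0.0609774 m = 6.0977 cm.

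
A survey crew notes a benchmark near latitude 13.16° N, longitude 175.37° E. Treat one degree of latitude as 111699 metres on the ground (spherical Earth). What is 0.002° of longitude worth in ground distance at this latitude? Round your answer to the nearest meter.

At 13.16° a degree of longitude is 111699 × cos 13.16° ≈ 108766 m, so 0.002° corresponds to 217.531 m.

218 meters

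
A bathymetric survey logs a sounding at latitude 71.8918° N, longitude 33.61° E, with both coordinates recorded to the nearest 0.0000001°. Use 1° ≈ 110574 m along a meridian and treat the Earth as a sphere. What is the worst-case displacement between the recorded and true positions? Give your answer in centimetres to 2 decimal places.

Rounding to 7 decimal places leaves each coordinate within ±5e-08° of the true value.
Latitude error → 5e-08 × 110574 = 0.0055287 m along the meridian.
E–W at 71.8918°: 5e-08° × 110574 × cos 71.8918° = 5e-08 × 110574 × 0.3108 ≈ 0.00171839 m.
Combining orthogonally: (0.0055287² + 0.00171839²)^½ ≈ 0.00578959 m.
That is 0.00578959 m = 0.57896 cm.

0.58 centimetres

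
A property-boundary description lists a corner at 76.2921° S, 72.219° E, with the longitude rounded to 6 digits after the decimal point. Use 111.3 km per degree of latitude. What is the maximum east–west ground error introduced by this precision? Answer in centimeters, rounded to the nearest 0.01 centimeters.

1.32 centimeters

Rounding to 6 decimal places leaves the longitude within ±5e-07° of the true value.
One degree of longitude at 76.2921° is 111300 × cos 76.2921° ≈ 111300 × 0.2370 = 26375 m.
Maximum E–W displacement: 5e-07 × 26375 = 0.0131875 m.
That is 0.0131875 m = 1.3187 cm.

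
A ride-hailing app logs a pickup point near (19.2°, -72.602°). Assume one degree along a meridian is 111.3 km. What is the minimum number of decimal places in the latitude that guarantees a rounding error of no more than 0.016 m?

7 decimal places

One degree of latitude covers 111300 m.
With N decimal places the half-ulp bound is 0.5·10⁻ᴺ°, or 0.5·10⁻ᴺ × 111300 m on the ground.
Setting 55650 × 10⁻ᴺ ≤ 0.016 gives 10ᴺ ≥ 3.478e+06, i.e. N ≥ 6.54.
N = 6 would give 0.0556 m (too coarse); N = 7 gives 0.00556 m ≤ 0.016 m.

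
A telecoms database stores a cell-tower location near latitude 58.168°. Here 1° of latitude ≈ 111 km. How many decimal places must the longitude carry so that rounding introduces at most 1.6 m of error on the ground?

At 58.168° one degree of longitude covers 111000 × cos 58.168° ≈ 111000 × 0.5274 ≈ 58544.8 m.
Rounding to N decimal places gives at most 0.5 × 10⁻ᴺ degrees of error, i.e. 0.5 × 10⁻ᴺ × 58544.8 m.
Setting 29272.4 × 10⁻ᴺ ≤ 1.6 gives 10ᴺ ≥ 1.83e+04, i.e. N ≥ 4.26.
At 4 places the error can reach 2.93 m, but 5 places keeps it to 0.293 m.

5 decimal places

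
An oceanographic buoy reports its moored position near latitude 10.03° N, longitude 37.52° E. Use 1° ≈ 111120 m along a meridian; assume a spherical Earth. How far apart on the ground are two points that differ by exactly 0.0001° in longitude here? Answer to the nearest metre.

11 metres

0.0001° of longitude at 10.03° is 0.0001 × 111120 × cos 10.03° ≈ 0.0001 × 109422 = 10.9422 m.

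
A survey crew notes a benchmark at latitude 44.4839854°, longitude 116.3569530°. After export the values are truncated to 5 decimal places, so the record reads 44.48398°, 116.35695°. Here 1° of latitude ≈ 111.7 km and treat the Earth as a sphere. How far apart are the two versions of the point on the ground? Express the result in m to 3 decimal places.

Δlat = 44.4839854 − 44.48398 = +0.0000054°; Δlon = 116.3569530 − 116.35695 = +0.0000030°.
North–south shift: 0.0000054 × 111700 = 0.60318 m.
East–west at this latitude: 0.0000030° × 111700 × cos 44.484° ≈ 0.0000030 × 79692 = 0.239076 m.
Hypotenuse of the two orthogonal shifts: √(0.60318² + 0.239076²) = 0.648832 m.

0.649 m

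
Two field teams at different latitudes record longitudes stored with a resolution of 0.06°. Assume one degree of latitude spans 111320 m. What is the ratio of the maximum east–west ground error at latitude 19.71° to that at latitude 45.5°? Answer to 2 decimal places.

1.34

With a 0.06° grid the true value lies within half a step, ±0.06°/2 = ±0.03°, of the stored one.
Error at 19.71° = 0.03° × 111320 × cos 19.71° ≈ 3339.6 × 0.9414 = 3143.9 m.
At 45.5°: 0.03° × 111320 × cos 45.5° = 0.03 × 111320 × 0.7009 ≈ 2340.8 m.
Ratio: 3143.9 / 2340.8 = cos 19.71° / cos 45.5° ≈ 1.3431.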